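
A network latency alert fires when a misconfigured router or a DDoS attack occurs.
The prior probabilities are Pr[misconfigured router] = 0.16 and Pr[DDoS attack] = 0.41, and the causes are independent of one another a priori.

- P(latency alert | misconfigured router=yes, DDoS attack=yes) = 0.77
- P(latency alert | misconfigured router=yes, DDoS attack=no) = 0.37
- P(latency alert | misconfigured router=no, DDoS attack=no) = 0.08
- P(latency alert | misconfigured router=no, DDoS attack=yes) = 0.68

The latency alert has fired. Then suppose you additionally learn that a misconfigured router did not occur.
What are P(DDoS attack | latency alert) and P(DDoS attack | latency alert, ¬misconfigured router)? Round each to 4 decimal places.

P(latency alert) = 0.08×0.84×0.59 + 0.68×0.84×0.41 + 0.37×0.16×0.59 + 0.77×0.16×0.41 = 0.039648 + 0.234192 + 0.034928 + 0.050512 = 0.359280
Of this, 0.284704 comes from 0.234192 + 0.050512 (the DDoS attack=true cases).
So P(DDoS attack | latency alert) = 0.284704/0.359280 ≈ 0.7924.

With the extra evidence:
Enumerate both values of DDoS attack and weight by the priors:
  P(latency alert | ¬misconfigured router) = 0.08×0.59 + 0.68×0.41
        = 0.047200 + 0.278800 = 0.326000
Keeping only the DDoS attack-present terms gives 0.278800, so
  P(DDoS attack | latency alert, ¬misconfigured router) = 0.278800 / 0.326000 ≈ 0.8552
Ruling out misconfigured router raises the posterior on DDoS attack — the flip side of explaining away.

P(DDoS attack | latency alert) ≈ 0.7924; P(DDoS attack | latency alert, ¬misconfigured router) ≈ 0.8552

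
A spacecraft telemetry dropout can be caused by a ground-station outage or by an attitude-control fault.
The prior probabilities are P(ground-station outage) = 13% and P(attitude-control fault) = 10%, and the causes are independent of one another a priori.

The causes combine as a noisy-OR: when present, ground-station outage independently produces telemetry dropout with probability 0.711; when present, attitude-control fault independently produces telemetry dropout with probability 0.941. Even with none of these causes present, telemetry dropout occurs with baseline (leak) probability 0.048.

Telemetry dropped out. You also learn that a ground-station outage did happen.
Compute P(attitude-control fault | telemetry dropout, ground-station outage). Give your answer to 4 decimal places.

P(attitude-control fault | telemetry dropout, ground-station outage) ≈ 0.1310

Under noisy-OR, P(telemetry dropout | causes) = 1 − (1−0.048)·∏(1−qᵢ) over the active causes.
Enumerate both values of attitude-control fault and weight by the priors:
  P(telemetry dropout | ground-station outage) = 0.724872*0.9 + 0.983767*0.1
        = 0.652385 + 0.098377 = 0.750762
The terms with attitude-control fault present sum to 0.098377, so
  P(attitude-control fault | telemetry dropout, ground-station outage) = 0.098377 / 0.750762 ≈ 0.1310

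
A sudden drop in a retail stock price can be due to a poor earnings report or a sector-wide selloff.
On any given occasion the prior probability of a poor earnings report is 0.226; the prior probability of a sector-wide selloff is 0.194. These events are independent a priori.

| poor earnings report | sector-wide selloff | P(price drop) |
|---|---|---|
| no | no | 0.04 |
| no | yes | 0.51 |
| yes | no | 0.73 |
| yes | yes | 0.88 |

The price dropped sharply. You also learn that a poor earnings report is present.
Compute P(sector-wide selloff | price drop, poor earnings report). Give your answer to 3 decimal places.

Numerator (weight on configurations with sector-wide selloff): 0.88·0.194 = 0.170720
The normalizing constant is 0.73·0.806 + 0.88·0.194 = 0.759100
P(sector-wide selloff | price drop, poor earnings report) = 0.170720/0.759100 ≈ 0.225

P(sector-wide selloff | price drop, poor earnings report) ≈ 0.225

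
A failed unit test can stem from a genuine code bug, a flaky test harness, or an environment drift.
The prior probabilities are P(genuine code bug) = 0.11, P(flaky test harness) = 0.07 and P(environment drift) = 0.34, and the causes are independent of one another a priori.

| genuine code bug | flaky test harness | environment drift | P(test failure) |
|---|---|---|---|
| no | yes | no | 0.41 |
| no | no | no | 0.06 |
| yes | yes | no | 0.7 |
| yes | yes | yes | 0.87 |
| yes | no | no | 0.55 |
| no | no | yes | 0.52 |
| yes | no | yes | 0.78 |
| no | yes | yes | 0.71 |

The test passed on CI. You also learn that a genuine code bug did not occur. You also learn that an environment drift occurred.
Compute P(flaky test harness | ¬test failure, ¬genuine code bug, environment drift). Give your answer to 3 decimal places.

P(flaky test harness | ¬test failure, ¬genuine code bug, environment drift) ≈ 0.043

Numerator (weight on configurations with flaky test harness): 0.29×0.07 = 0.020300
Normalizer over all consistent configurations: 0.48×0.93 + 0.29×0.07 = 0.466700
Posterior = 0.020300 / 0.466700 ≈ 0.043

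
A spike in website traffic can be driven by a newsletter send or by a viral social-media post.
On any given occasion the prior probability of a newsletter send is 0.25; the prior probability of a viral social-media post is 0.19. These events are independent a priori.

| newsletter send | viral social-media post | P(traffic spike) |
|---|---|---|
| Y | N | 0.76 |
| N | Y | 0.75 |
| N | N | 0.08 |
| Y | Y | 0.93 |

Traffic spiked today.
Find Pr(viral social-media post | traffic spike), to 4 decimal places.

Weight on viral social-media post=true, given the evidence: 0.106875 + 0.044175 = 0.151050
Normalizer over all consistent configurations: 0.08*0.75*0.81 + 0.75*0.75*0.19 + 0.76*0.25*0.81 + 0.93*0.25*0.19 = 0.353550
P(viral social-media post | traffic spike) = 0.151050/0.353550 ≈ 0.4272

Pr(viral social-media post | traffic spike) ≈ 0.4272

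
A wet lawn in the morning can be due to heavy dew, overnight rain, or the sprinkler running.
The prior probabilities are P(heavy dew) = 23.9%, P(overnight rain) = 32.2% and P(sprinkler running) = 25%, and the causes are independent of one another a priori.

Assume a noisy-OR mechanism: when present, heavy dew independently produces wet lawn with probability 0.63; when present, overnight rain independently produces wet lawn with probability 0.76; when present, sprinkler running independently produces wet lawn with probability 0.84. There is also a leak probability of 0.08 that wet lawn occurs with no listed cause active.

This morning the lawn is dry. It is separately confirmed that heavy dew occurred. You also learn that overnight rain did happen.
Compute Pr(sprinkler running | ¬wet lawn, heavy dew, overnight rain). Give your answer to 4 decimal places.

Under noisy-OR, P(wet lawn | causes) = 1 − (1−0.08)·∏(1−qᵢ) over the active causes.
P(¬wet lawn | heavy dew, overnight rain) = 0.081696*0.75 + 0.013071*0.25 = 0.061272 + 0.003268 = 0.064540
The sprinkler running-present share is 0.013071*0.25 = 0.003268.
P(sprinkler running | ¬wet lawn, heavy dew, overnight rain) = 0.003268 / 0.064540 ≈ 0.0506

Pr(sprinkler running | ¬wet lawn, heavy dew, overnight rain) ≈ 0.0506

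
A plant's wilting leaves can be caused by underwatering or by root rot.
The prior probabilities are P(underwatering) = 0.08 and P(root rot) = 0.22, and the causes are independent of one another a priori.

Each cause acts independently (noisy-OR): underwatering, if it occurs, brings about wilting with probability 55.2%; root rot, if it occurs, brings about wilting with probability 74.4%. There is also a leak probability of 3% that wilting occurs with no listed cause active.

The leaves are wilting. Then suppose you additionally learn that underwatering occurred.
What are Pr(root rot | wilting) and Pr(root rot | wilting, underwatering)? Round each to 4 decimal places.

Under noisy-OR, P(wilting | causes) = 1 − (1−0.03)·∏(1−qᵢ) over the active causes.
P(wilting) = 0.03·0.92·0.78 + 0.75168·0.92·0.22 + 0.56544·0.08·0.78 + 0.888753·0.08·0.22 = 0.021528 + 0.152140 + 0.035283 + 0.015642 = 0.224593
Restricting to configurations with root rot present: 0.152140 + 0.015642 = 0.167782.
P(root rot | wilting) = 0.167782 / 0.224593 ≈ 0.7470

Now also conditioning on underwatering=true:
Weight on root rot=true, given the evidence: 0.888753*0.22 = 0.195526
Normalizer over all consistent configurations: 0.56544*0.78 + 0.888753*0.22 = 0.636569
P(root rot | wilting, underwatering) = 0.195526/0.636569 ≈ 0.3072
The drop from 0.7470 to 0.3072 is the explaining-away (discounting) effect.

Pr(root rot | wilting) ≈ 0.7470; Pr(root rot | wilting, underwatering) ≈ 0.3072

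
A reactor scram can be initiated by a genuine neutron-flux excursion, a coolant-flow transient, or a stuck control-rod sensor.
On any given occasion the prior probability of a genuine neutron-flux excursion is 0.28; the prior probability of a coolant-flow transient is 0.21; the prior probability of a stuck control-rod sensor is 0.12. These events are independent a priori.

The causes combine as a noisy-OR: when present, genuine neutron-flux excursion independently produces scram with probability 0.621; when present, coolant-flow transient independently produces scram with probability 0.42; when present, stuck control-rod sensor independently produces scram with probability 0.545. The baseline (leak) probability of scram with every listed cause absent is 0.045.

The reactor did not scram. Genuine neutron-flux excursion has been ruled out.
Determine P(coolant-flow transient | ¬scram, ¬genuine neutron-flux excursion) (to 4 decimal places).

P(coolant-flow transient | ¬scram, ¬genuine neutron-flux excursion) ≈ 0.1336

Under noisy-OR, P(scram | causes) = 1 − (1−0.045)·∏(1−qᵢ) over the active causes.
P(¬scram | ¬genuine neutron-flux excursion) = 0.955*0.79*0.88 + 0.434525*0.79*0.12 + 0.5539*0.21*0.88 + 0.252024*0.21*0.12 = 0.663916 + 0.041193 + 0.102361 + 0.006351 = 0.813821
Restricting to configurations with coolant-flow transient present: 0.102361 + 0.006351 = 0.108712.
So P(coolant-flow transient | ¬scram, ¬genuine neutron-flux excursion) = 0.108712/0.813821 ≈ 0.1336.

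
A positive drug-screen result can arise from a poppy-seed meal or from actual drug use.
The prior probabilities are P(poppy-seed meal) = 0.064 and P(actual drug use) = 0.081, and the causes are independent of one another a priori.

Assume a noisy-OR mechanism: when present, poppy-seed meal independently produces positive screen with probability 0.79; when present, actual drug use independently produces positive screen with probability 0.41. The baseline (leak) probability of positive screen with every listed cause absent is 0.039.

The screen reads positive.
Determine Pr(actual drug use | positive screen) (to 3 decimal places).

Under noisy-OR, P(positive screen | causes) = 1 − (1−0.039)·∏(1−qᵢ) over the active causes.
P(positive screen) = 0.039·0.936·0.919 + 0.43301·0.936·0.081 + 0.79819·0.064·0.919 + 0.880932·0.064·0.081 = 0.033547 + 0.032829 + 0.046946 + 0.004567 = 0.117889
Restricting to configurations with actual drug use present: 0.032829 + 0.004567 = 0.037396.
Hence the posterior is 0.037396/0.117889 ≈ 0.317.

Pr(actual drug use | positive screen) ≈ 0.317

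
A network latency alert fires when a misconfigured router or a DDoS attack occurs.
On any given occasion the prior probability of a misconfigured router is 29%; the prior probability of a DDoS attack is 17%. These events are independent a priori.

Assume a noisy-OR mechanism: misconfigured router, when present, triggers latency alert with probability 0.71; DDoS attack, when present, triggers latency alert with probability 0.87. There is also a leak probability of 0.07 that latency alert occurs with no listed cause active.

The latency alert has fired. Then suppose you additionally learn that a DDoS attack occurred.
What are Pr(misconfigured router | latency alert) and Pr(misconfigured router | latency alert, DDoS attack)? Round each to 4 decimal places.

Pr(misconfigured router | latency alert) ≈ 0.6025; Pr(misconfigured router | latency alert, DDoS attack) ≈ 0.3096

Under noisy-OR, P(latency alert | causes) = 1 − (1−0.07)·∏(1−qᵢ) over the active causes.
P(latency alert) = 0.07*0.71*0.83 + 0.8791*0.71*0.17 + 0.7303*0.29*0.83 + 0.964939*0.29*0.17 = 0.041251 + 0.106107 + 0.175783 + 0.047571 = 0.370712
The misconfigured router-present share is 0.175783 + 0.047571 = 0.223354.
So P(misconfigured router | latency alert) = 0.223354/0.370712 ≈ 0.6025.

Now also conditioning on DDoS attack=true:
Weight on misconfigured router=true, given the evidence: 0.964939·0.29 = 0.279832
Denominator P(latency alert | DDoS attack): 0.8791·0.71 + 0.964939·0.29 = 0.903993
P(misconfigured router | latency alert, DDoS attack) = 0.279832/0.903993 ≈ 0.3096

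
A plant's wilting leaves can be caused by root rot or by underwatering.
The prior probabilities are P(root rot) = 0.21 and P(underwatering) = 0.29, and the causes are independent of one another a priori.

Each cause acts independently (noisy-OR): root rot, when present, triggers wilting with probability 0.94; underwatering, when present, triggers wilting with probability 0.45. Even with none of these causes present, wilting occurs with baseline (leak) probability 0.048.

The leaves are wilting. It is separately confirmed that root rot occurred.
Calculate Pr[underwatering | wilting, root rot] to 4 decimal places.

Under noisy-OR, P(wilting | causes) = 1 − (1−0.048)·∏(1−qᵢ) over the active causes.
For the numerator, keep only underwatering=true terms: 0.968584×0.29 = 0.280889
The normalizing constant is 0.94288×0.71 + 0.968584×0.29 = 0.950334
Posterior = 0.280889 / 0.950334 ≈ 0.2956

Pr[underwatering | wilting, root rot] ≈ 0.2956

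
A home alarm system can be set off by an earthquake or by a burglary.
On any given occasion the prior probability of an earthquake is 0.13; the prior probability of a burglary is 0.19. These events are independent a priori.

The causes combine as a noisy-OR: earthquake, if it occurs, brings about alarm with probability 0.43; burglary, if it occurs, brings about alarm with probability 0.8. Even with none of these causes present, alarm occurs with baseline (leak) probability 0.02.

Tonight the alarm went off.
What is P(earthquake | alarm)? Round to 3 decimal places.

Under noisy-OR, P(alarm | causes) = 1 − (1−0.02)·∏(1−qᵢ) over the active causes.
For the numerator, keep only earthquake=true terms: 0.046479 + 0.021941 = 0.068420
Normalizer over all consistent configurations: 0.02*0.87*0.81 + 0.804*0.87*0.19 + 0.4414*0.13*0.81 + 0.88828*0.13*0.19 = 0.215415
P(earthquake | alarm) = 0.068420/0.215415 ≈ 0.318

P(earthquake | alarm) ≈ 0.318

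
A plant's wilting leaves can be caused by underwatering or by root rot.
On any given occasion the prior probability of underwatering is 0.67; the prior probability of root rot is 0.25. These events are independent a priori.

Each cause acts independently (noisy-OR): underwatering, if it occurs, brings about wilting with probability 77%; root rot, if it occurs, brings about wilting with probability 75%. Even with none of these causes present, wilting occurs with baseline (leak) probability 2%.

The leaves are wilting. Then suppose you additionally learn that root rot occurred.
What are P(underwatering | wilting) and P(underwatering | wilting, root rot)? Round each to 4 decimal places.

Under noisy-OR, P(wilting | causes) = 1 − (1−0.02)·∏(1−qᵢ) over the active causes.
P(wilting) = 0.02×0.33×0.75 + 0.755×0.33×0.25 + 0.7746×0.67×0.75 + 0.94365×0.67×0.25 = 0.004950 + 0.062288 + 0.389237 + 0.158061 = 0.614536
The underwatering-present share is 0.389237 + 0.158061 = 0.547298.
P(underwatering | wilting) = 0.547298 / 0.614536 ≈ 0.8906

Now condition on the additional information:
Weight on underwatering=true, given the evidence: 0.94365*0.67 = 0.632246
Normalizer over all consistent configurations: 0.755*0.33 + 0.94365*0.67 = 0.881396
Posterior = 0.632246 / 0.881396 ≈ 0.7173
— root rot explains away the evidence for underwatering.

P(underwatering | wilting) ≈ 0.8906; P(underwatering | wilting, root rot) ≈ 0.7173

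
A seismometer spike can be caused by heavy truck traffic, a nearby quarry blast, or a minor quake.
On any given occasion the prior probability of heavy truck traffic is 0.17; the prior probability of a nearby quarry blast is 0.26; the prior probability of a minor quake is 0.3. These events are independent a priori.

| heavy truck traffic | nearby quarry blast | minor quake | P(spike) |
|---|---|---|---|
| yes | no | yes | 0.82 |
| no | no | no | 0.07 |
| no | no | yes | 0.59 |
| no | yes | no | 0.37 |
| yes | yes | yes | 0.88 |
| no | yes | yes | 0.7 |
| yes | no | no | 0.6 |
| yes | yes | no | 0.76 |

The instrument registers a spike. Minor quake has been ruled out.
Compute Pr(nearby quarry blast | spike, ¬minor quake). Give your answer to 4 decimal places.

Pr(nearby quarry blast | spike, ¬minor quake) ≈ 0.4891

Enumerate the 4 (heavy truck traffic, nearby quarry blast) configurations and weight by the priors:
  P(spike | ¬minor quake) = 0.07×0.83×0.74 + 0.37×0.83×0.26 + 0.6×0.17×0.74 + 0.76×0.17×0.26
        = 0.042994 + 0.079846 + 0.075480 + 0.033592 = 0.231912
Keeping only the nearby quarry blast-present terms gives 0.113438, so
  P(nearby quarry blast | spike, ¬minor quake) = 0.113438 / 0.231912 ≈ 0.4891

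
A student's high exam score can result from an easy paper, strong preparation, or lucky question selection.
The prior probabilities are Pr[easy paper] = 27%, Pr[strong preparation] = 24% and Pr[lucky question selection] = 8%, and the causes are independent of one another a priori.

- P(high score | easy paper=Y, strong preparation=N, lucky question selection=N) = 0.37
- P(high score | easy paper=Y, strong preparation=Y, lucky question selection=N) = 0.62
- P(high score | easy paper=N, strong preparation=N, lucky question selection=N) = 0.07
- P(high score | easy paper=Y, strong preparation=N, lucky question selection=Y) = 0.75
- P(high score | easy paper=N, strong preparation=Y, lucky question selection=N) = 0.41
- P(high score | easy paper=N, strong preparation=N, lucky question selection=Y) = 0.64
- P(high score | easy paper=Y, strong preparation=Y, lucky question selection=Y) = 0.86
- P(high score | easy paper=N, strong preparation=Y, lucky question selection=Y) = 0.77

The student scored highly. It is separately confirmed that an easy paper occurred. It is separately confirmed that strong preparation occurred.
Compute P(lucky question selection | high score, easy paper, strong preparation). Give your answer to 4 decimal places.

P(lucky question selection | high score, easy paper, strong preparation) ≈ 0.1076

For the numerator, keep only lucky question selection=true terms: 0.86×0.08 = 0.068800
The normalizing constant is 0.62×0.92 + 0.86×0.08 = 0.639200
P(lucky question selection | high score, easy paper, strong preparation) = 0.068800/0.639200 ≈ 0.1076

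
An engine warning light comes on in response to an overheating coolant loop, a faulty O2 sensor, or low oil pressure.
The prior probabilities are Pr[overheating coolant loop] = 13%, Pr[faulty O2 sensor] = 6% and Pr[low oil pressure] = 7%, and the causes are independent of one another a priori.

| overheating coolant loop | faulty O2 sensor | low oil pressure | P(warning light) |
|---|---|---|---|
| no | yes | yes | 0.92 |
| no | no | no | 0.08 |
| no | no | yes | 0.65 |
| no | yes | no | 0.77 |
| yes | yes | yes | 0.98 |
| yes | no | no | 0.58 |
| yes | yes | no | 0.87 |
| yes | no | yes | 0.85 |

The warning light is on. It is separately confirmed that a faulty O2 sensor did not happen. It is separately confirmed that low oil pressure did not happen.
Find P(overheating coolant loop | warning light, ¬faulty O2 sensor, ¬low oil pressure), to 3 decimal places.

P(overheating coolant loop | warning light, ¬faulty O2 sensor, ¬low oil pressure) ≈ 0.520

Weight on overheating coolant loop=true, given the evidence: 0.58·0.13 = 0.075400
The normalizing constant is 0.08·0.87 + 0.58·0.13 = 0.145000
Posterior = 0.075400 / 0.145000 ≈ 0.520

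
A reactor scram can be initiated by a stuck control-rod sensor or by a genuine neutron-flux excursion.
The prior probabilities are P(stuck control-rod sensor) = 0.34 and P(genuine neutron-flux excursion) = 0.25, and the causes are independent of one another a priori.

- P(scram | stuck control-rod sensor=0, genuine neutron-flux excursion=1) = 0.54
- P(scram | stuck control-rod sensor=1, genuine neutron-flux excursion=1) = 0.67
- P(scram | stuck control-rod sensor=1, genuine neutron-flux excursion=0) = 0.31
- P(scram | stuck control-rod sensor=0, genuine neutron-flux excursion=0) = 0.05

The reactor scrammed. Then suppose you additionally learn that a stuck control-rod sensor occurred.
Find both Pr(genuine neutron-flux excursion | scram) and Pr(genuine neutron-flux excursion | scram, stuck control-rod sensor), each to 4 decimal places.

Pr(genuine neutron-flux excursion | scram) ≈ 0.5846; Pr(genuine neutron-flux excursion | scram, stuck control-rod sensor) ≈ 0.4188

Weight on genuine neutron-flux excursion=true, given the evidence: 0.089100 + 0.056950 = 0.146050
The normalizing constant is 0.05×0.66×0.75 + 0.54×0.66×0.25 + 0.31×0.34×0.75 + 0.67×0.34×0.25 = 0.249850
P(genuine neutron-flux excursion | scram) = 0.146050/0.249850 ≈ 0.5846

With the extra evidence:
P(scram | stuck control-rod sensor) = 0.31·0.75 + 0.67·0.25 = 0.232500 + 0.167500 = 0.400000
Restricting to configurations with genuine neutron-flux excursion present: 0.67·0.25 = 0.167500.
So P(genuine neutron-flux excursion | scram, stuck control-rod sensor) = 0.167500/0.400000 ≈ 0.4188.
— stuck control-rod sensor explains away the evidence for genuine neutron-flux excursion.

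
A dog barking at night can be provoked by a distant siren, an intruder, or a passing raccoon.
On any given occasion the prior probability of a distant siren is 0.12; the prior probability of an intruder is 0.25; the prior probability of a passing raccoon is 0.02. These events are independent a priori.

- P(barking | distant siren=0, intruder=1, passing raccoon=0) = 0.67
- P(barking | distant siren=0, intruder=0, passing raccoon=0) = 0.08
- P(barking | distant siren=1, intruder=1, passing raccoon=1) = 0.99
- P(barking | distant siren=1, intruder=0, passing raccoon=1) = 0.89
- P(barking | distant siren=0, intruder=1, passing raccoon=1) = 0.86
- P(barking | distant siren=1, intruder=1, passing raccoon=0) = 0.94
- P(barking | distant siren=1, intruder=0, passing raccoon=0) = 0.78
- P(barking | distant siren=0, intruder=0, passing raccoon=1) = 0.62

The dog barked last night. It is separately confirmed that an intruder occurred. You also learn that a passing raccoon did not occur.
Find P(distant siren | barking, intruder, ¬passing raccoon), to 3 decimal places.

P(distant siren | barking, intruder, ¬passing raccoon) ≈ 0.161

P(barking | intruder, ¬passing raccoon) = 0.67*0.88 + 0.94*0.12 = 0.589600 + 0.112800 = 0.702400
Restricting to configurations with distant siren present: 0.94*0.12 = 0.112800.
Hence the posterior is 0.112800/0.702400 ≈ 0.161.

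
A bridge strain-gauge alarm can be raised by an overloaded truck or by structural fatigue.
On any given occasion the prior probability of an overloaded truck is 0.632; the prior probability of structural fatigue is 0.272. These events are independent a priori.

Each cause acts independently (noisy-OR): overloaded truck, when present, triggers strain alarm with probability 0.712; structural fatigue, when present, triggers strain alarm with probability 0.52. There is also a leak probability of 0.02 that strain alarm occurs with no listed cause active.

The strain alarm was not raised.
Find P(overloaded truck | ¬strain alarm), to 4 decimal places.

Under noisy-OR, P(strain alarm | causes) = 1 − (1−0.02)·∏(1−qᵢ) over the active causes.
Numerator (weight on configurations with overloaded truck): 0.129857 + 0.023289 = 0.153146
Normalizer over all consistent configurations: 0.98*0.368*0.728 + 0.4704*0.368*0.272 + 0.28224*0.632*0.728 + 0.135475*0.632*0.272 = 0.462777
Posterior = 0.153146 / 0.462777 ≈ 0.3309

P(overloaded truck | ¬strain alarm) ≈ 0.3309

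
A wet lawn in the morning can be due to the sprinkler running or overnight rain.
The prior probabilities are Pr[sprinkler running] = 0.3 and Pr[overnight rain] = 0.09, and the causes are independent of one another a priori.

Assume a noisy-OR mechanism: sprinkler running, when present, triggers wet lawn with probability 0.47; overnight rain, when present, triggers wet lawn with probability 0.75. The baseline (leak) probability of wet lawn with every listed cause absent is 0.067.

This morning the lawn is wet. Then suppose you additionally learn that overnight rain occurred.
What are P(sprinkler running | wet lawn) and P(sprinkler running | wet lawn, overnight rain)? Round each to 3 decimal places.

Under noisy-OR, P(wet lawn | causes) = 1 − (1−0.067)·∏(1−qᵢ) over the active causes.
By total probability over the 4 (sprinkler running, overnight rain) configurations:
  P(wet lawn) = 0.067·0.7·0.91 + 0.76675·0.7·0.09 + 0.50551·0.3·0.91 + 0.876378·0.3·0.09
        = 0.042679 + 0.048305 + 0.138004 + 0.023662 = 0.252650
The terms with sprinkler running present sum to 0.161666, so
  P(sprinkler running | wet lawn) = 0.161666 / 0.252650 ≈ 0.640

With the extra evidence:
Weight on sprinkler running=true, given the evidence: 0.876378×0.3 = 0.262913
Normalizer over all consistent configurations: 0.76675×0.7 + 0.876378×0.3 = 0.799638
P(sprinkler running | wet lawn, overnight rain) = 0.262913/0.799638 ≈ 0.329
Conditioning on overnight rain lowers the posterior on sprinkler running: the classic explaining-away effect in a common-effect structure.

P(sprinkler running | wet lawn) ≈ 0.640; P(sprinkler running | wet lawn, overnight rain) ≈ 0.329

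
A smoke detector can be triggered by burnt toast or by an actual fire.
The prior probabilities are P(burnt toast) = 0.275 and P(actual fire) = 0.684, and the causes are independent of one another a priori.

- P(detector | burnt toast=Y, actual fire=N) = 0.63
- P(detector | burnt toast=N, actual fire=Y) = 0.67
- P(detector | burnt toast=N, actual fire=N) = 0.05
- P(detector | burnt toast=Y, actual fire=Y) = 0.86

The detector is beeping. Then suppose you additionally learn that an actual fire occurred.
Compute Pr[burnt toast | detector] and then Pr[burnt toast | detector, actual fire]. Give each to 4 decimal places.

For the numerator, keep only burnt toast=true terms: 0.054747 + 0.161766 = 0.216513
The normalizing constant is 0.05×0.725×0.316 + 0.67×0.725×0.684 + 0.63×0.275×0.316 + 0.86×0.275×0.684 = 0.560221
P(burnt toast | detector) = 0.216513/0.560221 ≈ 0.3865

Now condition on the additional information:
Enumerate both values of burnt toast and weight by the priors:
  P(detector | actual fire) = 0.67·0.725 + 0.86·0.275
        = 0.485750 + 0.236500 = 0.722250
Configurations with burnt toast contribute 0.236500, so
  P(burnt toast | detector, actual fire) = 0.236500 / 0.722250 ≈ 0.3274
This is intercausal reasoning (explaining away): once actual fire accounts for the detector, burnt toast becomes less likely.

Pr[burnt toast | detector] ≈ 0.3865; Pr[burnt toast | detector, actual fire] ≈ 0.3274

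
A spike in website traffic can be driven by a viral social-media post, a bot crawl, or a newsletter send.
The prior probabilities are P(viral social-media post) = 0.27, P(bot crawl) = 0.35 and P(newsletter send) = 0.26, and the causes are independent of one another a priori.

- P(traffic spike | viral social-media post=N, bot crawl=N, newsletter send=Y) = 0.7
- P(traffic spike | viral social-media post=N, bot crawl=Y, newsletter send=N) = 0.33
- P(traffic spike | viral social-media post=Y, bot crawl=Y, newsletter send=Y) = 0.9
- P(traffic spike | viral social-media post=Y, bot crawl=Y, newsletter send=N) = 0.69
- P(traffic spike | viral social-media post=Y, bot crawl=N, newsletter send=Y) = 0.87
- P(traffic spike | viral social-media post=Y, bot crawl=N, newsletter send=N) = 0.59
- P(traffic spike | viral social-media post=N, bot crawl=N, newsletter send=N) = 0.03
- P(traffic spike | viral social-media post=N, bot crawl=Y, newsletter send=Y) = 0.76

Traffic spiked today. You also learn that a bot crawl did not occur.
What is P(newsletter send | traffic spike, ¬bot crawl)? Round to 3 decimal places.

P(newsletter send | traffic spike, ¬bot crawl) ≈ 0.591

Sum P(traffic spike|·) weighted by the priors over the 4 (viral social-media post, newsletter send) configurations:
  P(traffic spike | ¬bot crawl) = 0.03×0.73×0.74 + 0.7×0.73×0.26 + 0.59×0.27×0.74 + 0.87×0.27×0.26
        = 0.016206 + 0.132860 + 0.117882 + 0.061074 = 0.328022
Keeping only the newsletter send-present terms gives 0.193934, so
  P(newsletter send | traffic spike, ¬bot crawl) = 0.193934 / 0.328022 ≈ 0.591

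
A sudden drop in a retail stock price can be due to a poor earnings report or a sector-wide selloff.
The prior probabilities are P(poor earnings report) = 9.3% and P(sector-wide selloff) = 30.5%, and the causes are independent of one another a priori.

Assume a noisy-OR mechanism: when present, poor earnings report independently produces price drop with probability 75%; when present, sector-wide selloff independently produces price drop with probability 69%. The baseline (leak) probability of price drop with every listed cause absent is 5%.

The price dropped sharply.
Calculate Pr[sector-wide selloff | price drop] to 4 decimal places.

Under noisy-OR, P(price drop | causes) = 1 − (1−0.05)·∏(1−qᵢ) over the active causes.
P(price drop) = 0.05×0.907×0.695 + 0.7055×0.907×0.305 + 0.7625×0.093×0.695 + 0.926375×0.093×0.305 = 0.031518 + 0.195166 + 0.049284 + 0.026277 = 0.302245
The sector-wide selloff-present share is 0.195166 + 0.026277 = 0.221443.
So P(sector-wide selloff | price drop) = 0.221443/0.302245 ≈ 0.7327.

Pr[sector-wide selloff | price drop] ≈ 0.7327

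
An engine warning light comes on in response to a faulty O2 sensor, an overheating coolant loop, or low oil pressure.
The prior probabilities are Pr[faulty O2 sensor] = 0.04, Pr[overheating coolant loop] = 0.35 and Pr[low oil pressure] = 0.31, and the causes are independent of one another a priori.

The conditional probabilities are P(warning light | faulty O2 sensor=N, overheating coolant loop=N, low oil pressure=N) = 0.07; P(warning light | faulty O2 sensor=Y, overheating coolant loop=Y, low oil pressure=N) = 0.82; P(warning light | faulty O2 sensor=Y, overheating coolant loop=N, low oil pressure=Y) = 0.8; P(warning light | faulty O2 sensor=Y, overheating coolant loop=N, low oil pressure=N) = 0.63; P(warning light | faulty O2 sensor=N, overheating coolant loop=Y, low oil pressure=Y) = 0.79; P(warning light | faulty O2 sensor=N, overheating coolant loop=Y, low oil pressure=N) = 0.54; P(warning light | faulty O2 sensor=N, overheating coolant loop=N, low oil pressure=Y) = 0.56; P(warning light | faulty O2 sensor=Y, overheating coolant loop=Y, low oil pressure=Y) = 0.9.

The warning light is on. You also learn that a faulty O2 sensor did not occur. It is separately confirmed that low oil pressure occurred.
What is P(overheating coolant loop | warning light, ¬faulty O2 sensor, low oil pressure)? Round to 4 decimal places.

P(overheating coolant loop | warning light, ¬faulty O2 sensor, low oil pressure) ≈ 0.4317

P(warning light | ¬faulty O2 sensor, low oil pressure) = 0.56·0.65 + 0.79·0.35 = 0.364000 + 0.276500 = 0.640500
Of this, 0.276500 comes from 0.79·0.35 (the overheating coolant loop=true cases).
P(overheating coolant loop | warning light, ¬faulty O2 sensor, low oil pressure) = 0.276500 / 0.640500 ≈ 0.4317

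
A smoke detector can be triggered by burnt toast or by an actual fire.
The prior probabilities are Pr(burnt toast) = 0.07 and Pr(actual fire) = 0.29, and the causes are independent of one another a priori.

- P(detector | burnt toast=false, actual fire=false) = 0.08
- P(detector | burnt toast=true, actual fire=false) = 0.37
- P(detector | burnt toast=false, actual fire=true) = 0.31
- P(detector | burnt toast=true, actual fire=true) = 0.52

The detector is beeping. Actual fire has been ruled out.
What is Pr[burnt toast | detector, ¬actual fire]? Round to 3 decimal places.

Pr[burnt toast | detector, ¬actual fire] ≈ 0.258

Numerator (weight on configurations with burnt toast): 0.37·0.07 = 0.025900
Normalizer over all consistent configurations: 0.08·0.93 + 0.37·0.07 = 0.100300
Posterior = 0.025900 / 0.100300 ≈ 0.258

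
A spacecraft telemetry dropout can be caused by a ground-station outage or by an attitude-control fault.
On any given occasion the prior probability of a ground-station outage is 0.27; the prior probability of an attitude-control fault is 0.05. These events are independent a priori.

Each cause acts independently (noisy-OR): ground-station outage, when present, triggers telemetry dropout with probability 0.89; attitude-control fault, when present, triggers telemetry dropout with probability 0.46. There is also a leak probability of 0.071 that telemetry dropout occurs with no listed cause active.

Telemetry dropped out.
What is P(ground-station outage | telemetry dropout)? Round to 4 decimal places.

P(ground-station outage | telemetry dropout) ≈ 0.7828

Under noisy-OR, P(telemetry dropout | causes) = 1 − (1−0.071)·∏(1−qᵢ) over the active causes.
Sum P(telemetry dropout|·) weighted by the priors over the 4 (ground-station outage, attitude-control fault) configurations:
  P(telemetry dropout) = 0.071·0.73·0.95 + 0.49834·0.73·0.05 + 0.89781·0.27·0.95 + 0.944817·0.27·0.05
        = 0.049238 + 0.018189 + 0.230288 + 0.012755 = 0.310470
Keeping only the ground-station outage-present terms gives 0.243043, so
  P(ground-station outage | telemetry dropout) = 0.243043 / 0.310470 ≈ 0.7828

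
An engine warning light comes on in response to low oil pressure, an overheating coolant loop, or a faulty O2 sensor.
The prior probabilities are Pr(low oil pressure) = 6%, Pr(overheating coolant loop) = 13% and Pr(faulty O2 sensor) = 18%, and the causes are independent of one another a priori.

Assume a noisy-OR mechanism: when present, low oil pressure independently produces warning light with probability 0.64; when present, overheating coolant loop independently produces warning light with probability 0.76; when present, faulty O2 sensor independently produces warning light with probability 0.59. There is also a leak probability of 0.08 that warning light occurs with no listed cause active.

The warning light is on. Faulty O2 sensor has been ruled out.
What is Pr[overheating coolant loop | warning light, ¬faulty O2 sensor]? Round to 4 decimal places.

Pr[overheating coolant loop | warning light, ¬faulty O2 sensor] ≈ 0.5051

Under noisy-OR, P(warning light | causes) = 1 − (1−0.08)·∏(1−qᵢ) over the active causes.
Enumerate the 4 (low oil pressure, overheating coolant loop) configurations and weight by the priors:
  P(warning light | ¬faulty O2 sensor) = 0.08×0.94×0.87 + 0.7792×0.94×0.13 + 0.6688×0.06×0.87 + 0.920512×0.06×0.13
        = 0.065424 + 0.095218 + 0.034911 + 0.007180 = 0.202733
The terms with overheating coolant loop present sum to 0.102398, so
  P(overheating coolant loop | warning light, ¬faulty O2 sensor) = 0.102398 / 0.202733 ≈ 0.5051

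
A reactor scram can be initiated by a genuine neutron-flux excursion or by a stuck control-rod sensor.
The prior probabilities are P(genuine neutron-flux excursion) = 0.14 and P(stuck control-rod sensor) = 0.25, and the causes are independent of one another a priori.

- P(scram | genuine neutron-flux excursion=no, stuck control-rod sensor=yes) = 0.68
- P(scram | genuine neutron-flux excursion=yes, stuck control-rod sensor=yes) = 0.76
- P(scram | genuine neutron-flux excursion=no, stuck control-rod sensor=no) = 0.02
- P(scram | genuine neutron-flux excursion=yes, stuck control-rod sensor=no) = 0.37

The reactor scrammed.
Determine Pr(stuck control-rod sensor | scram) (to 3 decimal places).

Pr(stuck control-rod sensor | scram) ≈ 0.770

P(scram) = 0.02*0.86*0.75 + 0.68*0.86*0.25 + 0.37*0.14*0.75 + 0.76*0.14*0.25 = 0.012900 + 0.146200 + 0.038850 + 0.026600 = 0.224550
The stuck control-rod sensor-present share is 0.146200 + 0.026600 = 0.172800.
Hence the posterior is 0.172800/0.224550 ≈ 0.770.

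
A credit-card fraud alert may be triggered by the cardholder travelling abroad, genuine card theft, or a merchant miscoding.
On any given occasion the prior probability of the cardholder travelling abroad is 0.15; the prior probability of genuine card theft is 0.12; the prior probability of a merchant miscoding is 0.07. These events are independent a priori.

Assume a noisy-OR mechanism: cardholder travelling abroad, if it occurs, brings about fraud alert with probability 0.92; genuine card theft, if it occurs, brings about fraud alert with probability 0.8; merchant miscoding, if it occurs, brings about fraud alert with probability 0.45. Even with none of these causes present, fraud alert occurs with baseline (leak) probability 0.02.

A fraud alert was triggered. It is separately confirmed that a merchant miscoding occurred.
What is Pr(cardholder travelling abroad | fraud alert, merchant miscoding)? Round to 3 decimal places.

Under noisy-OR, P(fraud alert | causes) = 1 − (1−0.02)·∏(1−qᵢ) over the active causes.
Numerator (weight on configurations with cardholder travelling abroad): 0.126308 + 0.017845 = 0.144153
The normalizing constant is 0.461*0.85*0.88 + 0.8922*0.85*0.12 + 0.95688*0.15*0.88 + 0.991376*0.15*0.12 = 0.579985
Posterior = 0.144153 / 0.579985 ≈ 0.249

Pr(cardholder travelling abroad | fraud alert, merchant miscoding) ≈ 0.249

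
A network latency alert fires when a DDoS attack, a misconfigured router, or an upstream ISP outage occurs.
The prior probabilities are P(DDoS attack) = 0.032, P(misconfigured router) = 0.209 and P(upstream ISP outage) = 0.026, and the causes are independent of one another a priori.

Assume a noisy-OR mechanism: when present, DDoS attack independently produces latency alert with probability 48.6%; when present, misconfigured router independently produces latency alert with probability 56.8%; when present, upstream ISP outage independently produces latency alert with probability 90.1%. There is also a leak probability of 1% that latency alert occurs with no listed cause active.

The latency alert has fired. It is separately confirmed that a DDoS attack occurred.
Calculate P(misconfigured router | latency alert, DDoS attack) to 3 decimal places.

Under noisy-OR, P(latency alert | causes) = 1 − (1−0.01)·∏(1−qᵢ) over the active causes.
P(latency alert | DDoS attack) = 0.49114×0.791×0.974 + 0.949623×0.791×0.026 + 0.780172×0.209×0.974 + 0.978237×0.209×0.026 = 0.378391 + 0.019530 + 0.158816 + 0.005316 = 0.562053
Of this, 0.164132 comes from 0.158816 + 0.005316 (the misconfigured router=true cases).
Hence the posterior is 0.164132/0.562053 ≈ 0.292.

P(misconfigured router | latency alert, DDoS attack) ≈ 0.292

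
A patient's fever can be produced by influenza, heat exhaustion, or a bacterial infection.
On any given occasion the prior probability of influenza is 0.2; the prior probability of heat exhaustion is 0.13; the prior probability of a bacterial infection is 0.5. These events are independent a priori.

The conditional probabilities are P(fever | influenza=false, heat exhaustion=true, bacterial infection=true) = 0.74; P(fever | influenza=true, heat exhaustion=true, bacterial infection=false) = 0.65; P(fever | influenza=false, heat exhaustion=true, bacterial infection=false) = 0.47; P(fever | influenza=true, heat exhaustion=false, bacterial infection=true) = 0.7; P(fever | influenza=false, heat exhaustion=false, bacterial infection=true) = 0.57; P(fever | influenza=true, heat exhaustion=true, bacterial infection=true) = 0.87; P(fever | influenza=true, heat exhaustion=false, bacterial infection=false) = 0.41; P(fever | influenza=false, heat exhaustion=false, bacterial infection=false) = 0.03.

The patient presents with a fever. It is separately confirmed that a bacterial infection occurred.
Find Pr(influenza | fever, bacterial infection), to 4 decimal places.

Numerator (weight on configurations with influenza): 0.121800 + 0.022620 = 0.144420
Denominator P(fever | bacterial infection): 0.57*0.8*0.87 + 0.74*0.8*0.13 + 0.7*0.2*0.87 + 0.87*0.2*0.13 = 0.618100
Posterior = 0.144420 / 0.618100 ≈ 0.2337

Pr(influenza | fever, bacterial infection) ≈ 0.2337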